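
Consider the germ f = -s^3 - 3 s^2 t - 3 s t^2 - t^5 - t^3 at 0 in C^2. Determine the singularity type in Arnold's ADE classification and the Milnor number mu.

Type E_8, Milnor number mu = 8.

The Hessian of f at 0 is [[0, 0], [0, 0]] with rank 0, so corank 2. A Groebner basis of the Jacobian ideal J(f) in C{s,t} is {t^4, s^2 + 2*s*t + t^2}; counting standard monomials gives mu = 8. Corank 2; j^3 = -(s + t)^3 is a perfect cube, so E-series; the 5-jet and mu = 8 give E_8.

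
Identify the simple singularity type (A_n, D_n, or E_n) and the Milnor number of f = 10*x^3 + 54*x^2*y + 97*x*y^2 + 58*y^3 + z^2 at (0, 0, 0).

Type D_4, Milnor number mu = 4.

The Hessian of f at 0 has rank 1. Corank 2; j^3 = (x + 2*y)*(10*x^2 + 34*x*y + 29*y^2) splits into three distinct lines over C (the quadratic factor has nonzero discriminant), so D_4.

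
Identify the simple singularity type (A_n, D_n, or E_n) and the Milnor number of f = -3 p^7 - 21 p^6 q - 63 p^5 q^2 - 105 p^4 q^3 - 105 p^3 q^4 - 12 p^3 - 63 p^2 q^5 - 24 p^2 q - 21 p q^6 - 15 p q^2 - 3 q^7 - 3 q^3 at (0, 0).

The Hessian of f at 0 is [[0, 0], [0, 0]] with rank 0, so corank 2. A Groebner basis of the Jacobian ideal J(f) in C{p,q} is {-128*p*q/7 + q^6 - 64*q^2/7, p*q^2 + q^3/2, p^2 + 3*p*q/2 + q^2/2}; counting standard monomials gives mu = 8. Corank 2; j^3 = -3*(p + q)*(2*p + q)^2 has shape L^2 M (L != M), so D-series; mu = 8 gives D_8.

Type D_{8}, Milnor number mu = 8.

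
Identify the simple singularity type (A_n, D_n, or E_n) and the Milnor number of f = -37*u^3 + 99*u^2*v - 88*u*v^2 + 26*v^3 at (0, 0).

Type D_{4}, Milnor number mu = 4.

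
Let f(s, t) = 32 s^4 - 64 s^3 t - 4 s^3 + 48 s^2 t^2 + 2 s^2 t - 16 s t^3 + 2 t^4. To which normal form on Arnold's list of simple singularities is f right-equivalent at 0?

The Hessian of f at 0 is [[0, 0], [0, 0]] with rank 0, so corank 2. A Groebner basis of the Jacobian ideal J(f) in C{s,t} is {s*t^2, s*t/8 + t^3, s^2 - s*t/2}; counting standard monomials gives mu = 5. Corank 2; j^3 = -2*s^2*(2*s - t) has shape L^2 M (L != M), so D-series; mu = 5 gives D_5.

D_5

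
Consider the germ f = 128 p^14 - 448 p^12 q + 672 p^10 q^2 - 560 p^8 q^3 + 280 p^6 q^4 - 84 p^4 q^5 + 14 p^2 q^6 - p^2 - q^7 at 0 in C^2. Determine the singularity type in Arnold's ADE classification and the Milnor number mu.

Type A_{6}, Milnor number mu = 6.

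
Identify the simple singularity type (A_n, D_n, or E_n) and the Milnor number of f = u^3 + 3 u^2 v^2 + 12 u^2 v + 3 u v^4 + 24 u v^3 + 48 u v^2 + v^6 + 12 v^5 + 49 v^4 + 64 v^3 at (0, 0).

Type E6, Milnor number mu = 6.

The Hessian of f at 0 has rank 0. Corank 2; j^3 = (u + 4*v)^3 is a perfect cube, so E-series; the 4-jet and mu = 6 give E_6.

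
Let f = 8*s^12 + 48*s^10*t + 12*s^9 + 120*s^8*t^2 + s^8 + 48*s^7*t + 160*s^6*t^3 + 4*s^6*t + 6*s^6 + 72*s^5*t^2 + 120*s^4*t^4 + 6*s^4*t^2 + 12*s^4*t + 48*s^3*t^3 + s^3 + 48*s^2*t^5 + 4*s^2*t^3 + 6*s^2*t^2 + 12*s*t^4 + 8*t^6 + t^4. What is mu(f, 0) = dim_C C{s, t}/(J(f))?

6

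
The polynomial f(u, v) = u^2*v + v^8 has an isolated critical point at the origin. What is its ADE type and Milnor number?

The Hessian of f at 0 has rank 0. Corank 2; j^3 = u^2*v has shape L^2 M (L != M), so D-series; mu = 9 gives D_9.

Type D_9, Milnor number mu = 9.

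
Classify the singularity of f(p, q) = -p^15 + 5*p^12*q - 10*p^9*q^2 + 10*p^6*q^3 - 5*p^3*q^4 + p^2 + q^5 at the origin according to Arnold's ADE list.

A_4

The Hessian of f at 0 has rank 1. Corank 1: A-series; mu = 4 gives A_4.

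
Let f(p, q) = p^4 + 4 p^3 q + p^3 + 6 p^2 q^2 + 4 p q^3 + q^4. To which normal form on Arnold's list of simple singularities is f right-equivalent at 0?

E_{6}

The Hessian of f at 0 has rank 0. Corank 2; j^3 = p^3 is a perfect cube, so E-series; the 4-jet and mu = 6 give E_6.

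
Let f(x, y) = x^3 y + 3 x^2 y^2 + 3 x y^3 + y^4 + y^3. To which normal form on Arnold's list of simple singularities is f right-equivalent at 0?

E_7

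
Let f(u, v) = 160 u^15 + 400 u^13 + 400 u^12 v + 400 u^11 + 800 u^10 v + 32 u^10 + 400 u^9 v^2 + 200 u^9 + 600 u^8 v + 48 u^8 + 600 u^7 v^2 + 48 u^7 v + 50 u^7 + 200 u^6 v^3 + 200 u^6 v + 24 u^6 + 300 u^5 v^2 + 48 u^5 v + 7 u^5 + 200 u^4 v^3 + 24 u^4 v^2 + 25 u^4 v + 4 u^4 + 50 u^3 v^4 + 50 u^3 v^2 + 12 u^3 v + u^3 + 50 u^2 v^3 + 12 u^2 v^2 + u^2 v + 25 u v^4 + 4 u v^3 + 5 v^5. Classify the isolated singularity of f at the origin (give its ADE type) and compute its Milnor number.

Type D_{6}, Milnor number mu = 6.

The Hessian of f at 0 has rank 0. Corank 2; j^3 = u^2*(u + v) has shape L^2 M (L != M), so D-series; mu = 6 gives D_6.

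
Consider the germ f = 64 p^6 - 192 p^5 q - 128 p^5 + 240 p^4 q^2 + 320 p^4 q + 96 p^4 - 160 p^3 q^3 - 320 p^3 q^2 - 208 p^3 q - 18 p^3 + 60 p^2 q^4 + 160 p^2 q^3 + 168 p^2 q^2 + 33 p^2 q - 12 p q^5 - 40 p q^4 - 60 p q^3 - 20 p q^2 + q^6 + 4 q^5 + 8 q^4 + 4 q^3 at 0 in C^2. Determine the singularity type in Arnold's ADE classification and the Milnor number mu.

Type D_7, Milnor number mu = 7.

The Hessian of f at 0 has rank 0. Corank 2; j^3 = -(2*p - q)*(3*p - 2*q)^2 has shape L^2 M (L != M), so D-series; mu = 7 gives D_7.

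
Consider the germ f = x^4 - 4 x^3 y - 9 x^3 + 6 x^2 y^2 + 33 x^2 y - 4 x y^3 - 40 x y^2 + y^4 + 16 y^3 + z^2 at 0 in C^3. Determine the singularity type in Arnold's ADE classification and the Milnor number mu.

The Hessian of f at 0 has rank 1. Corank 2; j^3 = -(x - y)*(3*x - 4*y)^2 has shape L^2 M (L != M), so D-series; mu = 5 gives D_5.

Type D5, Milnor number mu = 5.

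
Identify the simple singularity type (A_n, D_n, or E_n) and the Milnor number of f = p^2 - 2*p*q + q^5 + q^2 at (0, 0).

The Hessian of f at 0 is [[2, -2], [-2, 2]] with rank 1, so corank 1. A Groebner basis of the Jacobian ideal J(f) in C{p,q} is {q^4, p - q}; counting standard monomials gives mu = 4. Corank 1: A-series; mu = 4 gives A_4.

Type A_{4}, Milnor number mu = 4.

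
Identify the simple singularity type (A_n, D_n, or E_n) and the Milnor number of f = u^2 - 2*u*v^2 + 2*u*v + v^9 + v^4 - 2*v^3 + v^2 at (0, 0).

The Hessian of f at 0 has rank 1. Corank 1: A-series; mu = 8 gives A_8.

Type A_{8}, Milnor number mu = 8.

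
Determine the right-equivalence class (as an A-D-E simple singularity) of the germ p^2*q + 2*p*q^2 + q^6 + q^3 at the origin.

D7

The Hessian of f at 0 has rank 0. Corank 2; j^3 = q*(p + q)^2 has shape L^2 M (L != M), so D-series; mu = 7 gives D_7.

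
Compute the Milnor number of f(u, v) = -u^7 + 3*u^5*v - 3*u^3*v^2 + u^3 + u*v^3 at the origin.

7

The Hessian of f at 0 is [[0, 0], [0, 0]] with rank 0, so corank 2. A Groebner basis of the Jacobian ideal J(f) in C{u,v} is {u^3, u*v^2, 3*u^2 + v^3}; counting standard monomials gives mu = 7. Corank 2; j^3 = u^3 is a perfect cube, so E-series; the 4-jet and mu = 7 give E_7.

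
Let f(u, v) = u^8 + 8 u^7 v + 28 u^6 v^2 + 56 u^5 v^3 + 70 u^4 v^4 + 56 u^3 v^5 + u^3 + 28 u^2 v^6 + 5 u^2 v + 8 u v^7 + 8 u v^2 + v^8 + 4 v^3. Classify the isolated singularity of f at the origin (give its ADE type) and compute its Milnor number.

Type D_{9}, Milnor number mu = 9.

The Hessian of f at 0 has rank 0. Corank 2; j^3 = (u + v)*(u + 2*v)^2 has shape L^2 M (L != M), so D-series; mu = 9 gives D_9.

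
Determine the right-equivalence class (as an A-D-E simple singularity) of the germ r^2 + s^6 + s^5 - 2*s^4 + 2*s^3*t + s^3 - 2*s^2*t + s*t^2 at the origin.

The Hessian of f at 0 has rank 1. Corank 2; j^3 = s*(s - t)^2 has shape L^2 M (L != M), so D-series; mu = 7 gives D_7.

D_7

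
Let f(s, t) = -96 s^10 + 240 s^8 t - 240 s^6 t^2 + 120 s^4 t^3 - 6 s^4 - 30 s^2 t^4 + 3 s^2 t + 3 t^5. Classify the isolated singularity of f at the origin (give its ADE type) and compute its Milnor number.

Type D_6, Milnor number mu = 6.

The Hessian of f at 0 is [[0, 0], [0, 0]] with rank 0, so corank 2. A Groebner basis of the Jacobian ideal J(f) in C{s,t} is {s^2/5 + t^4, s^3, s*t}; counting standard monomials gives mu = 6. Corank 2; j^3 = 3*s^2*t has shape L^2 M (L != M), so D-series; mu = 6 gives D_6.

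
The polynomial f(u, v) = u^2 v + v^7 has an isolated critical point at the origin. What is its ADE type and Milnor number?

Type D_{8}, Milnor number mu = 8.

The Hessian of f at 0 has rank 0. Corank 2; j^3 = u^2*v has shape L^2 M (L != M), so D-series; mu = 8 gives D_8.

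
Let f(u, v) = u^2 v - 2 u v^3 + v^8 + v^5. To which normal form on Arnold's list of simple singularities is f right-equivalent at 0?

D_9

The Hessian of f at 0 has rank 0. Corank 2; j^3 = u^2*v has shape L^2 M (L != M), so D-series; mu = 9 gives D_9.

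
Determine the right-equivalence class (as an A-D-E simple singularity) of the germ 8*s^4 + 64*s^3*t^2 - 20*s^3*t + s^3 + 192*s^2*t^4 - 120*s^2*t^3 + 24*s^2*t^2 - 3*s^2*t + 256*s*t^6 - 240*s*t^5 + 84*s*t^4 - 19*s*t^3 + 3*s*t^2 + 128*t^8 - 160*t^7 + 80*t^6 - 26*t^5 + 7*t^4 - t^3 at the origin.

The Hessian of f at 0 is [[0, 0], [0, 0]] with rank 0, so corank 2. A Groebner basis of the Jacobian ideal J(f) in C{s,t} is {3*s^2/8 - 3*s*t/4 + t^4 + t^3/8 + 3*t^2/8, s^3 - 9*s^2/8 + 9*s*t/4 - 11*t^3/8 - 9*t^2/8, s^2*t - 5*s^2/8 + 5*s*t/4 - 29*t^3/24 - 5*t^2/8, -s^2/4 + s*t^2 + s*t/2 - 13*t^3/12 - t^2/4}; counting standard monomials gives mu = 7. Corank 2; j^3 = (s - t)^3 is a perfect cube, so E-series; the 4-jet and mu = 7 give E_7.

E_7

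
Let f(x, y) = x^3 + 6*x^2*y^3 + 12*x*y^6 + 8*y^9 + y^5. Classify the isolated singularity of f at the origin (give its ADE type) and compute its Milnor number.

Type E_{8}, Milnor number mu = 8.

The Hessian of f at 0 is [[0, 0], [0, 0]] with rank 0, so corank 2. A Groebner basis of the Jacobian ideal J(f) in C{x,y} is {x^2/4 + x*y^3, y^4, x^3, x^2*y}; counting standard monomials gives mu = 8. Corank 2; j^3 = x^3 is a perfect cube, so E-series; the 5-jet and mu = 8 give E_8.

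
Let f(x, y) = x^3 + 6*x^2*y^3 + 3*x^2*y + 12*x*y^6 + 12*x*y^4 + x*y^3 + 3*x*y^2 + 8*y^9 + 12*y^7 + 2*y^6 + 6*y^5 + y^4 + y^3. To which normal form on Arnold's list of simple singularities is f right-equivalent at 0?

E_7

The Hessian of f at 0 has rank 0. Corank 2; j^3 = (x + y)^3 is a perfect cube, so E-series; the 4-jet and mu = 7 give E_7.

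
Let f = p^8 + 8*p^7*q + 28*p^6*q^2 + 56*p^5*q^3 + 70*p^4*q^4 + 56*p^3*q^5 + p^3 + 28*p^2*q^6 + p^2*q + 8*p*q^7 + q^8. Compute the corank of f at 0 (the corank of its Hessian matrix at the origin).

The Hessian at 0 is [[0, 0], [0, 0]] of rank 0; hence corank 2.

2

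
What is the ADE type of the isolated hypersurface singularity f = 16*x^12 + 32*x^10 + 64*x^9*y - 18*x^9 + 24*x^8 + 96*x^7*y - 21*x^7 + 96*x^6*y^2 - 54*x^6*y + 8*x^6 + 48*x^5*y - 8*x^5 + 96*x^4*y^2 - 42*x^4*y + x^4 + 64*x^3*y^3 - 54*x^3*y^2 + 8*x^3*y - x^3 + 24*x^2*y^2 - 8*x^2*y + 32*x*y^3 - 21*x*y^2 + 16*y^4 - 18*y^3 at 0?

D5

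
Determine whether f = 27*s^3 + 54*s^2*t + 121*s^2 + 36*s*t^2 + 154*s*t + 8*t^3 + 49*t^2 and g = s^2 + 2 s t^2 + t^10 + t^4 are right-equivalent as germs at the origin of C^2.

No.

The Hessian of f at 0 has rank 1. Corank 1: A-series; mu = 2 gives A_2. The Hessian of g at 0 has rank 1. Corank 1: A-series; mu = 9 gives A_9. f is A_2 but g is A_9, hence not right-equivalent.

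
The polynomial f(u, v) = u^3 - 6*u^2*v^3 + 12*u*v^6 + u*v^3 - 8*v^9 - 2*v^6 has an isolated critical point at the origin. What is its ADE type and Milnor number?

Type E_7, Milnor number mu = 7.

The Hessian of f at 0 has rank 0. Corank 2; j^3 = u^3 is a perfect cube, so E-series; the 4-jet and mu = 7 give E_7.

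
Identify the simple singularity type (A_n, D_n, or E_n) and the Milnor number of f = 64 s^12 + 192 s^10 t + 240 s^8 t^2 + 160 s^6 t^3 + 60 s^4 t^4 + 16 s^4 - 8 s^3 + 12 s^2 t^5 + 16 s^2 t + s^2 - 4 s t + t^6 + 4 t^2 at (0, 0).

Type A_{5}, Milnor number mu = 5.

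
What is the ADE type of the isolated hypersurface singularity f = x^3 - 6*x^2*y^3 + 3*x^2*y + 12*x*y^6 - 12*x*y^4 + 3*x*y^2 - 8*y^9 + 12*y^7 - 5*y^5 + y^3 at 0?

E8

The Hessian of f at 0 is [[0, 0], [0, 0]] with rank 0, so corank 2. A Groebner basis of the Jacobian ideal J(f) in C{x,y} is {-x^2/4 + x*y^3 - x*y/2 - y^2/4, y^4, x^3 - 3*x*y^2 - 2*y^3, x^2*y + 2*x*y^2 + y^3}; counting standard monomials gives mu = 8. Corank 2; j^3 = (x + y)^3 is a perfect cube, so E-series; the 5-jet and mu = 8 give E_8.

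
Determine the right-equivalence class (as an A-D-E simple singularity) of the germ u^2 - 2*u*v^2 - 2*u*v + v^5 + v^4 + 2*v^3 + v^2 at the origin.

A_{4}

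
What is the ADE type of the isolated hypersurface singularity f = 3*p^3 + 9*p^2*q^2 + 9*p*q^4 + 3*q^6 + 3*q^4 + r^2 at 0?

E6

The Hessian of f at 0 is [[0, 0, 0], [0, 0, 0], [0, 0, 2]] with rank 1, so corank 2. A Groebner basis of the Jacobian ideal J(f) in C{p,q,r} is {p^3, p^2*q, p^2/2 + p*q^2, q^3, r}; counting standard monomials gives mu = 6. Corank 2; j^3 = 3*p^3 is a perfect cube, so E-series; the 4-jet and mu = 6 give E_6.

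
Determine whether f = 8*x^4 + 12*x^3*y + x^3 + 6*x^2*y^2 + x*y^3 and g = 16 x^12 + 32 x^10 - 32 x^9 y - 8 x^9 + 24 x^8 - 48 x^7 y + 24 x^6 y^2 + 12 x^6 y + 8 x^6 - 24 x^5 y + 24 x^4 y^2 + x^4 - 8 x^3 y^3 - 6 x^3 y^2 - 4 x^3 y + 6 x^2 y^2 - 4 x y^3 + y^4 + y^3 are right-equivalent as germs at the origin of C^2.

No.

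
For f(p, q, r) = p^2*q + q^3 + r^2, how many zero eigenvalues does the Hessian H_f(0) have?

Hessian at 0 has rank 1.

2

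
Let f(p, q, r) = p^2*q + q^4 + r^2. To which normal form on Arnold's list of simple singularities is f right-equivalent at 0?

The Hessian of f at 0 has rank 1. Corank 2; j^3 = p^2*q has shape L^2 M (L != M), so D-series; mu = 5 gives D_5.

D_{5}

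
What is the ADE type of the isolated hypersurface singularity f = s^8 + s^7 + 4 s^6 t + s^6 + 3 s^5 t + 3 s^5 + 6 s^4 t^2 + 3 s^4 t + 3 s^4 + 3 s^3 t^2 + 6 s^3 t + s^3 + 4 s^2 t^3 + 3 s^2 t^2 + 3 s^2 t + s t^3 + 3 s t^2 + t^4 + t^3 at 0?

E7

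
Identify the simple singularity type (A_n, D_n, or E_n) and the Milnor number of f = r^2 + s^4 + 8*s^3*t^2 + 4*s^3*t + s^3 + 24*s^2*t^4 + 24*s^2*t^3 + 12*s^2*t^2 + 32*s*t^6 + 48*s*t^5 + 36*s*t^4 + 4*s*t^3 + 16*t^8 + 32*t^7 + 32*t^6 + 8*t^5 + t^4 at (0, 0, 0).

Type E_6, Milnor number mu = 6.

The Hessian of f at 0 is [[0, 0, 0], [0, 0, 0], [0, 0, 2]] with rank 1, so corank 2. A Groebner basis of the Jacobian ideal J(f) in C{s,t,r} is {s^3, s^2*t, s^2/4 + s*t^2, -3*s^2/4 + t^3, r}; counting standard monomials gives mu = 6. Corank 2; j^3 = s^3 is a perfect cube, so E-series; the 4-jet and mu = 6 give E_6.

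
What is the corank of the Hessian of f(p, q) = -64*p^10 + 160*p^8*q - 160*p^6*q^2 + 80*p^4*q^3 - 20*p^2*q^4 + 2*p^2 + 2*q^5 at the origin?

1

Hessian at 0 has rank 1.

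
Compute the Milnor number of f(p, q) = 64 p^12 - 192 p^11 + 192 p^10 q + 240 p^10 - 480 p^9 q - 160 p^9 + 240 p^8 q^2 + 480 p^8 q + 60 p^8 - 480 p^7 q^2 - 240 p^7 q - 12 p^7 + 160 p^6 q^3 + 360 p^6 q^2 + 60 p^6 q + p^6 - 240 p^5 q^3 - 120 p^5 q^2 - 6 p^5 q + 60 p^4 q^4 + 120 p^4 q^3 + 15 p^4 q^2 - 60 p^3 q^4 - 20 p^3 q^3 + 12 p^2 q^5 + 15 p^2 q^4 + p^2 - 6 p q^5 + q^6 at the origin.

5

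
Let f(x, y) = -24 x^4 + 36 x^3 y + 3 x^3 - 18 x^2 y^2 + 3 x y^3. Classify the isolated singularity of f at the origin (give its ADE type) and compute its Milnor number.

The Hessian of f at 0 is [[0, 0], [0, 0]] with rank 0, so corank 2. A Groebner basis of the Jacobian ideal J(f) in C{x,y} is {3*x^2/4 + y^4 + y^3/4, x^3, x^2*y - x^2/4 - y^3/12, -x^2 + x*y^2 - y^3/3}; counting standard monomials gives mu = 7. Corank 2; j^3 = 3*x^3 is a perfect cube, so E-series; the 4-jet and mu = 7 give E_7.

Type E7, Milnor number mu = 7.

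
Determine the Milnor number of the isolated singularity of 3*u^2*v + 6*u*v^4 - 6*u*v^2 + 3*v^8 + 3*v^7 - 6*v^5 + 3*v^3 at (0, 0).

9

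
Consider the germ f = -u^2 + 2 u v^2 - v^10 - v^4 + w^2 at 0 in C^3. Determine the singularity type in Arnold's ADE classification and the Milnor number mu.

The Hessian of f at 0 has rank 2. Corank 1: A-series; mu = 9 gives A_9.

Type A9, Milnor number mu = 9.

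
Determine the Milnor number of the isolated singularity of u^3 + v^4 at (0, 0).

6

The Hessian of f at 0 has rank 0. Corank 2; j^3 = u^3 is a perfect cube, so E-series; the 4-jet and mu = 6 give E_6.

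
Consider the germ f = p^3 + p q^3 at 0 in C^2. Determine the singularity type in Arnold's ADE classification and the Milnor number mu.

Type E7, Milnor number mu = 7.

The Hessian of f at 0 has rank 0. Corank 2; j^3 = p^3 is a perfect cube, so E-series; the 4-jet and mu = 7 give E_7.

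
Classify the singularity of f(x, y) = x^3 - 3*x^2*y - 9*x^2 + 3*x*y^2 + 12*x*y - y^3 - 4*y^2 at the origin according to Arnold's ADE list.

The Hessian of f at 0 is [[-18, 12], [12, -8]] with rank 1, so corank 1. A Groebner basis of the Jacobian ideal J(f) in C{x,y} is {y^2, x - 2*y/3}; counting standard monomials gives mu = 2. Corank 1: A-series; mu = 2 gives A_2.

A_2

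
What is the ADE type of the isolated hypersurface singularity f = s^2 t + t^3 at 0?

D_{4}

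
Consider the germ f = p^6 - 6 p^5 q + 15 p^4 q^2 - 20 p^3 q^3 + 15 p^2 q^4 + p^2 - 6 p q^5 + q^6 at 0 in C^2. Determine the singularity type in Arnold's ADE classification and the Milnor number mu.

Type A_{5}, Milnor number mu = 5.

The Hessian of f at 0 has rank 1. Corank 1: A-series; mu = 5 gives A_5.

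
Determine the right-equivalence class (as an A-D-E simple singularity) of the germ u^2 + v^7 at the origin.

The Hessian of f at 0 has rank 1. Corank 1: A-series; mu = 6 gives A_6.

A6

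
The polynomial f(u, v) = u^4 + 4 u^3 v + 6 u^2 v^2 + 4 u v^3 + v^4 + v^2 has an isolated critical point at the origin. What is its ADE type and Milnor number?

Type A3, Milnor number mu = 3.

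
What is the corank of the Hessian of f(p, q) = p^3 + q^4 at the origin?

Hessian at 0 has rank 0.

2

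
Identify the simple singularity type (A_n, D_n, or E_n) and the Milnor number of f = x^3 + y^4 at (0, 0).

Type E6, Milnor number mu = 6.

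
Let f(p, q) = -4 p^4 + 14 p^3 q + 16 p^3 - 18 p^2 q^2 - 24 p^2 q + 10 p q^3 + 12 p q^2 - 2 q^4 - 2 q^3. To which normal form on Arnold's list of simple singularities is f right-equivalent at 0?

E_7

The Hessian of f at 0 has rank 0. Corank 2; j^3 = 2*(2*p - q)^3 is a perfect cube, so E-series; the 4-jet and mu = 7 give E_7.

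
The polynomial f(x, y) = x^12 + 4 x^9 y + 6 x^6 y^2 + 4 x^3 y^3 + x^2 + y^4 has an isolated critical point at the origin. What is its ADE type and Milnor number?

The Hessian of f at 0 is [[2, 0], [0, 0]] with rank 1, so corank 1. A Groebner basis of the Jacobian ideal J(f) in C{x,y} is {y^3, x}; counting standard monomials gives mu = 3. Corank 1: A-series; mu = 3 gives A_3.

Type A_3, Milnor number mu = 3.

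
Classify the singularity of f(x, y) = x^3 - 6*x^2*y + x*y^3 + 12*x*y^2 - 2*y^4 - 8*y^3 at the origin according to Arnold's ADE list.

The Hessian of f at 0 is [[0, 0], [0, 0]] with rank 0, so corank 2. A Groebner basis of the Jacobian ideal J(f) in C{x,y} is {x^3 - 6*x^2*y - 48*x^2 + 192*x*y - 192*y^2, 6*x^2 + x*y^2 - 24*x*y + 24*y^2, 3*x^2 - 12*x*y + y^3 + 12*y^2}; counting standard monomials gives mu = 7. Corank 2; j^3 = (x - 2*y)^3 is a perfect cube, so E-series; the 4-jet and mu = 7 give E_7.

E_{7}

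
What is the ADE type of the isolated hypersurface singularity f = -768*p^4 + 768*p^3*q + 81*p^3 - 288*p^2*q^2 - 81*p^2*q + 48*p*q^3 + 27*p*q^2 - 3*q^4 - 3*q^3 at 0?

E_6

The Hessian of f at 0 has rank 0. Corank 2; j^3 = 3*(3*p - q)^3 is a perfect cube, so E-series; the 4-jet and mu = 6 give E_6.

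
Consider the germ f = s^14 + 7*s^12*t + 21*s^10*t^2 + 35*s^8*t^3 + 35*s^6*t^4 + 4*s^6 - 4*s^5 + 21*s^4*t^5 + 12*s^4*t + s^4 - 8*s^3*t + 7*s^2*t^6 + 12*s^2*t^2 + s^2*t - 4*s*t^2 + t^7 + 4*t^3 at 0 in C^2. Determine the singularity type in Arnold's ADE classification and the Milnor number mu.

Type D8, Milnor number mu = 8.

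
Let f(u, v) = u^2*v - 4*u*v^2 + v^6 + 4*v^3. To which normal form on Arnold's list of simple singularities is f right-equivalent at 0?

D_7

The Hessian of f at 0 has rank 0. Corank 2; j^3 = v*(u - 2*v)^2 has shape L^2 M (L != M), so D-series; mu = 7 gives D_7.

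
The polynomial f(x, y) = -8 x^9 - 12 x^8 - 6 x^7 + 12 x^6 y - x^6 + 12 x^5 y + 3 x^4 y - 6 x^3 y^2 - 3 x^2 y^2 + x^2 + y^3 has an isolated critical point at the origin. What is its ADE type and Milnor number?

Type A_2, Milnor number mu = 2.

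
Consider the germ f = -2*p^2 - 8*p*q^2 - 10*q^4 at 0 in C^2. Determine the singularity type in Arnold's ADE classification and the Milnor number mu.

The Hessian of f at 0 is [[-4, 0], [0, 0]] with rank 1, so corank 1. A Groebner basis of the Jacobian ideal J(f) in C{p,q} is {p^2, p*q, p/2 + q^2}; counting standard monomials gives mu = 3. Corank 1: A-series; mu = 3 gives A_3.

Type A_3, Milnor number mu = 3.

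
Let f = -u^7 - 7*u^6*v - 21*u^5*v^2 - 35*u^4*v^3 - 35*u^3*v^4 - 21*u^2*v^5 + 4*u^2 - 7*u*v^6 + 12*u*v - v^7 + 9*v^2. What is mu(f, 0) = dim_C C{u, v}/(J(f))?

6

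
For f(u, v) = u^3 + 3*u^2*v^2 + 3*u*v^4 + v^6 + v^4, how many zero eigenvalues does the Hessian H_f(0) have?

The Hessian at 0 is [[0, 0], [0, 0]] of rank 0; hence corank 2.

2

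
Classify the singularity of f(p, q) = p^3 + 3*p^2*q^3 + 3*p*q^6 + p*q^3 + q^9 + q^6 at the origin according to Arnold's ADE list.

E_{7}

The Hessian of f at 0 has rank 0. Corank 2; j^3 = p^3 is a perfect cube, so E-series; the 4-jet and mu = 7 give E_7.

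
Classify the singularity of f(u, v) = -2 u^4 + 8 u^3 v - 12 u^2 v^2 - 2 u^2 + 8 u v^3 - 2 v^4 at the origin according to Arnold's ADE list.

The Hessian of f at 0 has rank 1. Corank 1: A-series; mu = 3 gives A_3.

A3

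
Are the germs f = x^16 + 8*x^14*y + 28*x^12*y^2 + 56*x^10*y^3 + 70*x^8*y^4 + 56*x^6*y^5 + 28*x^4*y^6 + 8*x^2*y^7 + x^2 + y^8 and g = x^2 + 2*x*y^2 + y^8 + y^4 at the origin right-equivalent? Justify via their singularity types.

The Hessian of f at 0 has rank 1. Corank 1: A-series; mu = 7 gives A_7. The Hessian of g at 0 has rank 1. Corank 1: A-series; mu = 7 gives A_7. Both have type A_7, hence right-equivalent.

Yes.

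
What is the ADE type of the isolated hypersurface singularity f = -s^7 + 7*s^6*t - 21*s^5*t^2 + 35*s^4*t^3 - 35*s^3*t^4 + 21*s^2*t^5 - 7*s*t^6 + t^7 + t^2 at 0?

The Hessian of f at 0 has rank 1. Corank 1: A-series; mu = 6 gives A_6.

A_{6}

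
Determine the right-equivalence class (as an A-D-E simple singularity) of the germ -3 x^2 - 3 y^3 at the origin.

The Hessian of f at 0 is [[-6, 0], [0, 0]] with rank 1, so corank 1. A Groebner basis of the Jacobian ideal J(f) in C{x,y} is {y^2, x}; counting standard monomials gives mu = 2. Corank 1: A-series; mu = 2 gives A_2.

A2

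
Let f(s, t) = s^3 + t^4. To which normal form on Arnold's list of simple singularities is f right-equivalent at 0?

E_{6}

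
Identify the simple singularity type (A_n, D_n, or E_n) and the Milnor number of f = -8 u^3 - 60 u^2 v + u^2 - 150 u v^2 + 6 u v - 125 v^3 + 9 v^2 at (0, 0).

The Hessian of f at 0 is [[2, 6], [6, 18]] with rank 1, so corank 1. A Groebner basis of the Jacobian ideal J(f) in C{u,v} is {v^2, u + 3*v}; counting standard monomials gives mu = 2. Corank 1: A-series; mu = 2 gives A_2.

Type A_{2}, Milnor number mu = 2.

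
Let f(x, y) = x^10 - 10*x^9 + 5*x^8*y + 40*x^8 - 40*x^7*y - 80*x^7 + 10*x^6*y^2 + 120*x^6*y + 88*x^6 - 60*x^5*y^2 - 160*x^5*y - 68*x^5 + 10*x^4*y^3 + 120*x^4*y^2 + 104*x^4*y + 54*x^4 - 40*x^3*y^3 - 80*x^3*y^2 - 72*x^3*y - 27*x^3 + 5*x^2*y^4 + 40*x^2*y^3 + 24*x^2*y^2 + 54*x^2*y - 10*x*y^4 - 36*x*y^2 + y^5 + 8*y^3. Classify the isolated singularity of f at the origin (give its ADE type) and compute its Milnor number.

Type E_8, Milnor number mu = 8.

The Hessian of f at 0 has rank 0. Corank 2; j^3 = -(3*x - 2*y)^3 is a perfect cube, so E-series; the 5-jet and mu = 8 give E_8.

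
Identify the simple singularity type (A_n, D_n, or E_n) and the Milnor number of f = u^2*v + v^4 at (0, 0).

The Hessian of f at 0 has rank 0. Corank 2; j^3 = u^2*v has shape L^2 M (L != M), so D-series; mu = 5 gives D_5.

Type D_5, Milnor number mu = 5.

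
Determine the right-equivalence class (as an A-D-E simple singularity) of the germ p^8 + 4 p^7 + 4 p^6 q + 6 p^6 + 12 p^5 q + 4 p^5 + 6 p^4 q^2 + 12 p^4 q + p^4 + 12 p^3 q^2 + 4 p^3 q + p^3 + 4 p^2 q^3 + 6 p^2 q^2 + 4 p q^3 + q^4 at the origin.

E6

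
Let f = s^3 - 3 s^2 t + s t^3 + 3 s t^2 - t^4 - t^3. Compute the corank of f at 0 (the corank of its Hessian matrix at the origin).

Hessian at 0 has rank 0.

2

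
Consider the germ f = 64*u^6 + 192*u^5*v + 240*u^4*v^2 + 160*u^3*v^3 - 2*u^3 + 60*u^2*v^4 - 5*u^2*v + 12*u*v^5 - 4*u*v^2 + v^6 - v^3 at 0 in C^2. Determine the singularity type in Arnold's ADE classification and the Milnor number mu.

Type D_7, Milnor number mu = 7.

The Hessian of f at 0 has rank 0. Corank 2; j^3 = -(u + v)^2*(2*u + v) has shape L^2 M (L != M), so D-series; mu = 7 gives D_7.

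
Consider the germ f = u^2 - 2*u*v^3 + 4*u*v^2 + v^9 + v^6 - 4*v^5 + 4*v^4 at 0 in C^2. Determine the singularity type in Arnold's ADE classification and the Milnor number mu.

Type A_8, Milnor number mu = 8.

The Hessian of f at 0 has rank 1. Corank 1: A-series; mu = 8 gives A_8.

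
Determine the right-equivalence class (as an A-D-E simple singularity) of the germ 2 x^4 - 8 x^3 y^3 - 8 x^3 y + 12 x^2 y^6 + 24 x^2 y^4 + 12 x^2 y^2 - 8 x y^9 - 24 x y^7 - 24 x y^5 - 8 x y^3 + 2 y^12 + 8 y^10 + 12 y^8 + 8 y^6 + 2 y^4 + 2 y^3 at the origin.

The Hessian of f at 0 has rank 0. Corank 2; j^3 = 2*y^3 is a perfect cube, so E-series; the 4-jet and mu = 6 give E_6.

E6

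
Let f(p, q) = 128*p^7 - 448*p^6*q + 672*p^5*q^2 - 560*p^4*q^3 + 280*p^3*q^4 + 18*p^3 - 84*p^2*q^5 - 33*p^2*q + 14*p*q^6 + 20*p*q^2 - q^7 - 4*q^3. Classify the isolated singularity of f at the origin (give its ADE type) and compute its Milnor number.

Type D8, Milnor number mu = 8.

The Hessian of f at 0 has rank 0. Corank 2; j^3 = (2*p - q)*(3*p - 2*q)^2 has shape L^2 M (L != M), so D-series; mu = 8 gives D_8.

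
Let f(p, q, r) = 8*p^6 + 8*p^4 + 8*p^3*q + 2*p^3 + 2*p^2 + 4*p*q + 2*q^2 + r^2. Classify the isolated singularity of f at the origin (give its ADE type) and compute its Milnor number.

Type A2, Milnor number mu = 2.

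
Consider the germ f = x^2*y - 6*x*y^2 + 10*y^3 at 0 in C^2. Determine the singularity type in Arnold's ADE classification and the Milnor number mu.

Type D_{4}, Milnor number mu = 4.

The Hessian of f at 0 has rank 0. Corank 2; j^3 = y*(x^2 - 6*x*y + 10*y^2) splits into three distinct lines over C (the quadratic factor has nonzero discriminant), so D_4.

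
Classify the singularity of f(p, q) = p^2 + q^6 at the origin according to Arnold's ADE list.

The Hessian of f at 0 is [[2, 0], [0, 0]] with rank 1, so corank 1. A Groebner basis of the Jacobian ideal J(f) in C{p,q} is {q^5, p}; counting standard monomials gives mu = 5. Corank 1: A-series; mu = 5 gives A_5.

A_{5}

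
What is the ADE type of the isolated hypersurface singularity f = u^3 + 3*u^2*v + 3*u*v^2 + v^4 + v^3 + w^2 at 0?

The Hessian of f at 0 has rank 1. Corank 2; j^3 = (u + v)^3 is a perfect cube, so E-series; the 4-jet and mu = 6 give E_6.

E6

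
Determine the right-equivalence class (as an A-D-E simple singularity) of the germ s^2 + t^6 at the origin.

The Hessian of f at 0 has rank 1. Corank 1: A-series; mu = 5 gives A_5.

A_{5}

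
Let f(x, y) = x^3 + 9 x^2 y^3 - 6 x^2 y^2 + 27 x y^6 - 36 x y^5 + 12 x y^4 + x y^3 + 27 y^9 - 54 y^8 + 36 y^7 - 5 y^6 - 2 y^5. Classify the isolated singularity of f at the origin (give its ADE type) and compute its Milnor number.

Type E_7, Milnor number mu = 7.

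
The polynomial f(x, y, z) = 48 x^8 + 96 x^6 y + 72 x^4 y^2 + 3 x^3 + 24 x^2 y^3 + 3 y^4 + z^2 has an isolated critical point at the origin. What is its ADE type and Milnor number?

The Hessian of f at 0 has rank 1. Corank 2; j^3 = 3*x^3 is a perfect cube, so E-series; the 4-jet and mu = 6 give E_6.

Type E6, Milnor number mu = 6.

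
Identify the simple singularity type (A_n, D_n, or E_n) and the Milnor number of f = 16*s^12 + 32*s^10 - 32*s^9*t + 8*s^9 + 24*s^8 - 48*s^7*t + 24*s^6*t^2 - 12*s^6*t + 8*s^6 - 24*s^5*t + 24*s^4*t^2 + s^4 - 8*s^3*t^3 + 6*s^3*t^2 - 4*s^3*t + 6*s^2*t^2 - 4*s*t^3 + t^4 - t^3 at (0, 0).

The Hessian of f at 0 is [[0, 0], [0, 0]] with rank 0, so corank 2. A Groebner basis of the Jacobian ideal J(f) in C{s,t} is {s^3 - 3*s^2*t, t^2}; counting standard monomials gives mu = 6. Corank 2; j^3 = -t^3 is a perfect cube, so E-series; the 4-jet and mu = 6 give E_6.

Type E_6, Milnor number mu = 6.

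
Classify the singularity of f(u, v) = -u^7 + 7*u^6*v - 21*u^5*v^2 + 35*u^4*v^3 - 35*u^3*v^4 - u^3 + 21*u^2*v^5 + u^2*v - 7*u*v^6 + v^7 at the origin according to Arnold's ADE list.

D_8

The Hessian of f at 0 is [[0, 0], [0, 0]] with rank 0, so corank 2. A Groebner basis of the Jacobian ideal J(f) in C{u,v} is {u*v/7 + v^6, u*v^2, u^2 - u*v}; counting standard monomials gives mu = 8. Corank 2; j^3 = -u^2*(u - v) has shape L^2 M (L != M), so D-series; mu = 8 gives D_8.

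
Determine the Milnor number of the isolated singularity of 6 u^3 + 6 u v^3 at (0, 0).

7

The Hessian of f at 0 has rank 0. Corank 2; j^3 = 6*u^3 is a perfect cube, so E-series; the 4-jet and mu = 7 give E_7.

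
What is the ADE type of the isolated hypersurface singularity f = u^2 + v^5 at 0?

A_{4}

The Hessian of f at 0 has rank 1. Corank 1: A-series; mu = 4 gives A_4.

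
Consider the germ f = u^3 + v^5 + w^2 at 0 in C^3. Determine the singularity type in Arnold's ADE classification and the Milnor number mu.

The Hessian of f at 0 has rank 1. Corank 2; j^3 = u^3 is a perfect cube, so E-series; the 5-jet and mu = 8 give E_8.

Type E_{8}, Milnor number mu = 8.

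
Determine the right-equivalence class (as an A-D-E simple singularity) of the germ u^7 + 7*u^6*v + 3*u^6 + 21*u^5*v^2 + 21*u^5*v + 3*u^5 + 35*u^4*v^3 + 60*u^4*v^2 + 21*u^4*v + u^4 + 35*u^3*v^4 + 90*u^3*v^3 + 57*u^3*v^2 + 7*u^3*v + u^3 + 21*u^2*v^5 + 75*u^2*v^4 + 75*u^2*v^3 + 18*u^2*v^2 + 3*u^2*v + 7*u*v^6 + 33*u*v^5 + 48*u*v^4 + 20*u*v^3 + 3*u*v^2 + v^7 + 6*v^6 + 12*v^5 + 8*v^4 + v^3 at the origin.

E_7

The Hessian of f at 0 is [[0, 0], [0, 0]] with rank 0, so corank 2. A Groebner basis of the Jacobian ideal J(f) in C{u,v} is {3*u^2 + 6*u*v + v^4 + v^3 + 3*v^2, u^3 + 9*u^2 + 18*u*v + 4*v^3 + 9*v^2, u^2*v - 5*u^2 - 10*u*v - 8*v^3/3 - 5*v^2, 2*u^2 + u*v^2 + 4*u*v + 5*v^3/3 + 2*v^2}; counting standard monomials gives mu = 7. Corank 2; j^3 = (u + v)^3 is a perfect cube, so E-series; the 4-jet and mu = 7 give E_7.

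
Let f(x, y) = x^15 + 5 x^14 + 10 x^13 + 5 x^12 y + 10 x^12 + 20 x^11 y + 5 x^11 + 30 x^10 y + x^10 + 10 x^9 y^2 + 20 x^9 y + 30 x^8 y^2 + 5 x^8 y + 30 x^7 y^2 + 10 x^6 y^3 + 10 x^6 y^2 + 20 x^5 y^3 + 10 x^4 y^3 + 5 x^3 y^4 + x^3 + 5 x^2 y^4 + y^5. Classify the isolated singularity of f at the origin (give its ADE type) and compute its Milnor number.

Type E_8, Milnor number mu = 8.

The Hessian of f at 0 is [[0, 0], [0, 0]] with rank 0, so corank 2. A Groebner basis of the Jacobian ideal J(f) in C{x,y} is {y^4, x^2}; counting standard monomials gives mu = 8. Corank 2; j^3 = x^3 is a perfect cube, so E-series; the 5-jet and mu = 8 give E_8.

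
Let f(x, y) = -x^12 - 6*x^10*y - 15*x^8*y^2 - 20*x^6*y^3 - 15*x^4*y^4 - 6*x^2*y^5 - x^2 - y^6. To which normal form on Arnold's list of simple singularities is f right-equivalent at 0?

A_5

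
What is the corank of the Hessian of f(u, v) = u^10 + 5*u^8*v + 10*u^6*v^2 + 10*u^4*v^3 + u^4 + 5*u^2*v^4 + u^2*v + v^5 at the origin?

2

Hessian at 0 has rank 0.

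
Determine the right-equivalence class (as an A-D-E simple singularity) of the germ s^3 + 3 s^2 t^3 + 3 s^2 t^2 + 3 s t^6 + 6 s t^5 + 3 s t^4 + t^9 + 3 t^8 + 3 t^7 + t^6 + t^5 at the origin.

The Hessian of f at 0 is [[0, 0], [0, 0]] with rank 0, so corank 2. A Groebner basis of the Jacobian ideal J(f) in C{s,t} is {s^2/2 + s*t^3 + s*t^2, t^4, s^3, s^2*t - s^2 - 2*s*t^2}; counting standard monomials gives mu = 8. Corank 2; j^3 = s^3 is a perfect cube, so E-series; the 5-jet and mu = 8 give E_8.

E8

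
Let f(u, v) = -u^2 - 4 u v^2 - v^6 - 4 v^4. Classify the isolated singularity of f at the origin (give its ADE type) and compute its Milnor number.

Type A_{5}, Milnor number mu = 5.

The Hessian of f at 0 has rank 1. Corank 1: A-series; mu = 5 gives A_5.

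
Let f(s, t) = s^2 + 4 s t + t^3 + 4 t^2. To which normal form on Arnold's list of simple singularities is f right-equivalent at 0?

The Hessian of f at 0 has rank 1. Corank 1: A-series; mu = 2 gives A_2.

A_{2}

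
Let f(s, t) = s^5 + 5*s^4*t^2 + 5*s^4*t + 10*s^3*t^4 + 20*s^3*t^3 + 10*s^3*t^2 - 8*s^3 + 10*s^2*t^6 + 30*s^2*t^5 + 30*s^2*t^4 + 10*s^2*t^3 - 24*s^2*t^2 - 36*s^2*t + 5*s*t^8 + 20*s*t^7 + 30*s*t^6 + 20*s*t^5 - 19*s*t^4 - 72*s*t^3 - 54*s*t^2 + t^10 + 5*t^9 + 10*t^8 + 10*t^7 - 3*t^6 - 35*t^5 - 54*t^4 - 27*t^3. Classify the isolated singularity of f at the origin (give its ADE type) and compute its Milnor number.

The Hessian of f at 0 has rank 0. Corank 2; j^3 = -(2*s + 3*t)^3 is a perfect cube, so E-series; the 5-jet and mu = 8 give E_8.

Type E_{8}, Milnor number mu = 8.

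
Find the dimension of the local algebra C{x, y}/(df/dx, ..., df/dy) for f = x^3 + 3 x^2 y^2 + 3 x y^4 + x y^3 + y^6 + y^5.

The Hessian of f at 0 is [[0, 0], [0, 0]] with rank 0, so corank 2. A Groebner basis of the Jacobian ideal J(f) in C{x,y} is {-x^2 + y^4 - y^3/3, x^3, x^2*y + x^2/3 + y^3/9, x^2 + x*y^2 + y^3/3}; counting standard monomials gives mu = 7. Corank 2; j^3 = x^3 is a perfect cube, so E-series; the 4-jet and mu = 7 give E_7.

7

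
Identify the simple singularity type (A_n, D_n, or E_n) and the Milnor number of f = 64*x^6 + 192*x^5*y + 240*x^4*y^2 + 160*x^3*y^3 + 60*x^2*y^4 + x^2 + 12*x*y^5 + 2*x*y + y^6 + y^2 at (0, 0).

Type A_{5}, Milnor number mu = 5.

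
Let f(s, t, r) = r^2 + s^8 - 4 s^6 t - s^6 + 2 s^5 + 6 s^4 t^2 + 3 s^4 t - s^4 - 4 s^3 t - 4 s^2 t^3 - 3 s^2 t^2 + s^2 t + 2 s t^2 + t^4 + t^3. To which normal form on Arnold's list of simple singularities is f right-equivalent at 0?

D_{5}

The Hessian of f at 0 is [[0, 0, 0], [0, 0, 0], [0, 0, 2]] with rank 1, so corank 2. A Groebner basis of the Jacobian ideal J(f) in C{s,t,r} is {s*t^2 + s*t + t^2, -s*t + t^3 - t^2, s^2 + 6*s*t + 5*t^2, r}; counting standard monomials gives mu = 5. Corank 2; j^3 = t*(s + t)^2 has shape L^2 M (L != M), so D-series; mu = 5 gives D_5.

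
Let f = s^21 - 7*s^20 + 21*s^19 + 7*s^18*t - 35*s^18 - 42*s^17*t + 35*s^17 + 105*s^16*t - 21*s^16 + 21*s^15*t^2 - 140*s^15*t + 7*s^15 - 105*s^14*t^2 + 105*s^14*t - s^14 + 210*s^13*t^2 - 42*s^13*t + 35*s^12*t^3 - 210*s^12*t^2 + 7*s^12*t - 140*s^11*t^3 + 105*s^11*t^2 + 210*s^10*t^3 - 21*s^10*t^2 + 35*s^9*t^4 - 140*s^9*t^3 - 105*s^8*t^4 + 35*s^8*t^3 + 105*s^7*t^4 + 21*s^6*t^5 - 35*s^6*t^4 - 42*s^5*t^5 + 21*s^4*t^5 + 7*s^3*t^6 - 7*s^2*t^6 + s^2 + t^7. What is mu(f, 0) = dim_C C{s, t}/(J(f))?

6

The Hessian of f at 0 has rank 1. Corank 1: A-series; mu = 6 gives A_6.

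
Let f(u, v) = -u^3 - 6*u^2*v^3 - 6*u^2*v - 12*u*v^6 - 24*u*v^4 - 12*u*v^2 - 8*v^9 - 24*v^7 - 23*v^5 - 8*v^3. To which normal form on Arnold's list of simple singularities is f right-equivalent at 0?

The Hessian of f at 0 has rank 0. Corank 2; j^3 = -(u + 2*v)^3 is a perfect cube, so E-series; the 5-jet and mu = 8 give E_8.

E_8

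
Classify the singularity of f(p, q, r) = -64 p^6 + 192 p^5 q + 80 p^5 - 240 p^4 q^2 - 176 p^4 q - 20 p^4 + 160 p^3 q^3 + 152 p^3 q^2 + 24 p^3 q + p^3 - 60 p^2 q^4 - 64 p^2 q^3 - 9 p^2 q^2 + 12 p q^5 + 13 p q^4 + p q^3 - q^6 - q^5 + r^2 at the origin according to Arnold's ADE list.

E_{7}

The Hessian of f at 0 has rank 1. Corank 2; j^3 = p^3 is a perfect cube, so E-series; the 4-jet and mu = 7 give E_7.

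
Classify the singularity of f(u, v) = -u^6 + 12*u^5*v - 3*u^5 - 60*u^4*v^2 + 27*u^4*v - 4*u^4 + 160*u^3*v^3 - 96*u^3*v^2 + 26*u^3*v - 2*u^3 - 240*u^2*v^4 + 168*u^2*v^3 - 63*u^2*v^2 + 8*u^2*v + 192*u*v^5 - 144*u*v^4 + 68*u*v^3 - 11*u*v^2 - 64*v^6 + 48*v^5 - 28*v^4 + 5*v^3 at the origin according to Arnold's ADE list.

D_4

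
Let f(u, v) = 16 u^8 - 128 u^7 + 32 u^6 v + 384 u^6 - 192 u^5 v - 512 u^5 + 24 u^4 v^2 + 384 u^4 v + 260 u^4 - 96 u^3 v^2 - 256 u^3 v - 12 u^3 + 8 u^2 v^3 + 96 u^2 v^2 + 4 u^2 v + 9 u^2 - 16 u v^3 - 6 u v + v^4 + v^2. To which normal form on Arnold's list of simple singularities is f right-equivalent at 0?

A_{3}

The Hessian of f at 0 is [[18, -6], [-6, 2]] with rank 1, so corank 1. A Groebner basis of the Jacobian ideal J(f) in C{u,v} is {u^2 - 3*u/2 + v/2, u*v - 9*u/2 + 3*v/2, -27*u/2 + v^2 + 9*v/2}; counting standard monomials gives mu = 3. Corank 1: A-series; mu = 3 gives A_3.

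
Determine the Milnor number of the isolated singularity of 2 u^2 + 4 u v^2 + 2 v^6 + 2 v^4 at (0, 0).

5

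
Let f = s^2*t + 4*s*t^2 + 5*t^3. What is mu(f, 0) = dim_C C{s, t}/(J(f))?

The Hessian of f at 0 is [[0, 0], [0, 0]] with rank 0, so corank 2. A Groebner basis of the Jacobian ideal J(f) in C{s,t} is {t^3, s^2 - t^2, s*t + 2*t^2}; counting standard monomials gives mu = 4. Corank 2; j^3 = t*(s^2 + 4*s*t + 5*t^2) splits into three distinct lines over C (the quadratic factor has nonzero discriminant), so D_4.

4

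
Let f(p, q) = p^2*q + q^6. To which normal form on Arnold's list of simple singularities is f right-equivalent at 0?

D7

The Hessian of f at 0 is [[0, 0], [0, 0]] with rank 0, so corank 2. A Groebner basis of the Jacobian ideal J(f) in C{p,q} is {p^2/6 + q^5, p^3, p*q}; counting standard monomials gives mu = 7. Corank 2; j^3 = p^2*q has shape L^2 M (L != M), so D-series; mu = 7 gives D_7.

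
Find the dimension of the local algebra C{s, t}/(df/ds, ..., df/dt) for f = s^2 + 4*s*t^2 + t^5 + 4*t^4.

The Hessian of f at 0 has rank 1. Corank 1: A-series; mu = 4 gives A_4.

4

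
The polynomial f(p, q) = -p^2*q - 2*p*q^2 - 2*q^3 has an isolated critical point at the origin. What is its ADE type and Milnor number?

The Hessian of f at 0 has rank 0. Corank 2; j^3 = -q*(p^2 + 2*p*q + 2*q^2) splits into three distinct lines over C (the quadratic factor has nonzero discriminant), so D_4.

Type D4, Milnor number mu = 4.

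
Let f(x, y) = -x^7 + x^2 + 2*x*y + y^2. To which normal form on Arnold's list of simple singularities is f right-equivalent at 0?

The Hessian of f at 0 is [[2, 2], [2, 2]] with rank 1, so corank 1. A Groebner basis of the Jacobian ideal J(f) in C{x,y} is {y^6, x + y}; counting standard monomials gives mu = 6. Corank 1: A-series; mu = 6 gives A_6.

A_{6}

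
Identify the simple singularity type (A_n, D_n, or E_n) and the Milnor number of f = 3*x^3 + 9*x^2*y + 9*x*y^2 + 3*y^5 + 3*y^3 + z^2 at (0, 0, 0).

The Hessian of f at 0 is [[0, 0, 0], [0, 0, 0], [0, 0, 2]] with rank 1, so corank 2. A Groebner basis of the Jacobian ideal J(f) in C{x,y,z} is {y^4, x^2 + 2*x*y + y^2, z}; counting standard monomials gives mu = 8. Corank 2; j^3 = 3*(x + y)^3 is a perfect cube, so E-series; the 5-jet and mu = 8 give E_8.

Type E8, Milnor number mu = 8.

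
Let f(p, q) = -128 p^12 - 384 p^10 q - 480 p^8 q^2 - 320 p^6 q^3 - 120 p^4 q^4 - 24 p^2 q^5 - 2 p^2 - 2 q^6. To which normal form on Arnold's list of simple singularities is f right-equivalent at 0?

A_{5}

The Hessian of f at 0 has rank 1. Corank 1: A-series; mu = 5 gives A_5.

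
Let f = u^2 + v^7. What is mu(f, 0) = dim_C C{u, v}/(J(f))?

The Hessian of f at 0 has rank 1. Corank 1: A-series; mu = 6 gives A_6.

6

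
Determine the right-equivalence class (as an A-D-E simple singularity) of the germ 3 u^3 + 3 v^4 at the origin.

E_{6}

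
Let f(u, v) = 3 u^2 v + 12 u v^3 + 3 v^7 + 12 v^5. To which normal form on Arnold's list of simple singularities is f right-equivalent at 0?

The Hessian of f at 0 has rank 0. Corank 2; j^3 = 3*u^2*v has shape L^2 M (L != M), so D-series; mu = 8 gives D_8.

D_{8}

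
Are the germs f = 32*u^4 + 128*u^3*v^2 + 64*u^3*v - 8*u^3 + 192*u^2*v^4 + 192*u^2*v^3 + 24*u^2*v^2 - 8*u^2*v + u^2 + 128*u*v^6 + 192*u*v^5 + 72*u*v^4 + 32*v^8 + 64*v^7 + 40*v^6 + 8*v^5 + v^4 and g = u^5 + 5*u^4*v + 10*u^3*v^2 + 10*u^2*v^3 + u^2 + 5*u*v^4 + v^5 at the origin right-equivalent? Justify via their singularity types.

No.

The Hessian of f at 0 has rank 1. Corank 1: A-series; mu = 3 gives A_3. The Hessian of g at 0 has rank 1. Corank 1: A-series; mu = 4 gives A_4. f is A_3 but g is A_4, hence not right-equivalent.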